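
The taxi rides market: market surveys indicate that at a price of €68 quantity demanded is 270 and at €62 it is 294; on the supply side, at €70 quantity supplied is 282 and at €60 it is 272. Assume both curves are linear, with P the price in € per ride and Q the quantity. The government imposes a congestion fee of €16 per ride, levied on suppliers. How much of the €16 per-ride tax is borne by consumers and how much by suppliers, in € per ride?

Demand slope: (294 − 270)/(62 − 68) = -4, so Qd = 542 − 4P.
Supply slope: (272 − 282)/(60 − 70) = 1, so Qs = P + 212.
Before the tax: set 542 − 4P = P + 212 → P* = €66, Q* = 278.
With the tax collected from suppliers, supply shifts: Qs = (P − 16) + 212.
New equilibrium: consumers pay €69.2, suppliers receive €53.2, Q = 265.2. (Wedge: Pb − Ps = 16.)
Burden on consumers: €3.2; on suppliers: €12.8. (They sum to €16.)

Consumers bear €3.2 per ride; suppliers bear €12.8 per ride.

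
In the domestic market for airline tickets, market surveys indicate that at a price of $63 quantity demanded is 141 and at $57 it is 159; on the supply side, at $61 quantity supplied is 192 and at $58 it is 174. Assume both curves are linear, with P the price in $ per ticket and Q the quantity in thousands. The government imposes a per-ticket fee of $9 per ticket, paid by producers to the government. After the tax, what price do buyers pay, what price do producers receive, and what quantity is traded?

Demand slope: (159 − 141)/(57 − 63) = -3, so Qd = 330 − 3P.
Supply slope: (174 − 192)/(58 − 61) = 6, so Qs = 6P − 174.
Before the tax: set 330 − 3P = 6P − 174 → P* = $56, Q* = 162.
With the tax collected from producers, supply shifts: Qs = 6(P − 9) − 174.
Solving gives Q = 144 with buyers paying $62 and producers receiving $53 (the $9 wedge).
The less price-elastic side of the market bears the larger share of a per-unit tax.

Buyers pay $62; producers receive $53; quantity = 144.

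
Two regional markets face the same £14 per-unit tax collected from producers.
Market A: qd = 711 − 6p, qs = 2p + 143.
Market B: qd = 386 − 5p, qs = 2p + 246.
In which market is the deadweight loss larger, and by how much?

Market A, by £7.

Market A: pre-tax p* = £71, q* = 285; post-tax q = 264; deadweight loss = £147.
Market B: pre-tax p* = £20, q* = 286; post-tax q = 266; deadweight loss = £140.
Difference: £147 vs £140 → market A is larger by £7.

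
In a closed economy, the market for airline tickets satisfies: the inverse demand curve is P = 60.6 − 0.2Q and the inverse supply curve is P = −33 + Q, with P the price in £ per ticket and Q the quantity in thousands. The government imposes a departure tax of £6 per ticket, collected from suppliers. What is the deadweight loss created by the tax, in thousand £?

Deadweight loss = £15 thousand.

Rewrite in direct form: Qd = 303 − 5P and Qs = P + 33.
Without the tax, 303 − 5P = P + 33 gives 6P = 270, so P* = £45 and Q* = 78.
With the tax collected from suppliers, supply shifts: Qs = (P − 6) + 33.
New equilibrium: buyers pay £46, suppliers receive £40, Q = 73. (Wedge: Pb − Ps = 6.)
Quantity falls by |ΔQ| = |78 − 73| = 5.
DWL = ½ · t · |ΔQ| = ½ · 6 · 5 = £15.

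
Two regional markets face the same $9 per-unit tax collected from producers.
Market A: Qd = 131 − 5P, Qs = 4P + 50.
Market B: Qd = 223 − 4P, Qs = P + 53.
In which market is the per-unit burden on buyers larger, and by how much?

Market A, by $2.2.

Market A: pre-tax P* = $9, Q* = 86; post-tax Q = 66; per-unit burden on buyers = $4.
Market B: pre-tax P* = $34, Q* = 87; post-tax Q = 79.8; per-unit burden on buyers = $1.8.
Difference: $4 vs $1.8 → market A is larger by $2.2.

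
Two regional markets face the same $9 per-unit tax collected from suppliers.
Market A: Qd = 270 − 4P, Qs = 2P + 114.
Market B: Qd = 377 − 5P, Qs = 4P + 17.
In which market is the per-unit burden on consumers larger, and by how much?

Market B, by $1.

Market A: pre-tax P* = $26, Q* = 166; post-tax Q = 154; per-unit burden on consumers = $3.
Market B: pre-tax P* = $40, Q* = 177; post-tax Q = 157; per-unit burden on consumers = $4.
Difference: $3 vs $4 → market B is larger by $1.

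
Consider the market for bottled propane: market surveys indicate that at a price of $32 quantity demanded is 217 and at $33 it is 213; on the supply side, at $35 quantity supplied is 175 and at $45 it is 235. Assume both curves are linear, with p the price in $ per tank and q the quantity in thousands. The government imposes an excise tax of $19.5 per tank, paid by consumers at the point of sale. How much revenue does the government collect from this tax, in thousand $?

Tax revenue = $2850.9 thousand.

Demand slope: (213 − 217)/(33 − 32) = -4, so qd = 345 − 4p.
Supply slope: (235 − 175)/(45 − 35) = 6, so qs = 6p − 35.
Without the tax, 345 − 4p = 6p − 35 gives 10p = 380, so p* = $38 and q* = 193.
With the tax collected from consumers, demand (in seller-price terms) shifts: qd = 345 − 4(p + 19.5).
New equilibrium: consumers pay $49.7, suppliers receive $30.2, q = 146.2. (Wedge: pb − ps = 19.5.)
Revenue = t · Q = 19.5 · 146.2 = $2850.9.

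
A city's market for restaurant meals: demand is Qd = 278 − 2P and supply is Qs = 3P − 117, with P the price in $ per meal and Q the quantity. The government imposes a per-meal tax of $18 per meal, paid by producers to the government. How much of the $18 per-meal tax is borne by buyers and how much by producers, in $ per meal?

Before the tax: set 278 − 2P = 3P − 117 → P* = $79, Q* = 120.
With the tax collected from producers, supply shifts: Qs = 3(P − 18) − 117.
New equilibrium: buyers pay $89.8, producers receive $71.8, Q = 98.4. (Wedge: Pb − Ps = 18.)
Burden on buyers: $10.8; on producers: $7.2. (They sum to $18.)
The less price-elastic side of the market bears the larger share of a per-unit tax.

Buyers bear $10.8 per meal; producers bear $7.2 per meal.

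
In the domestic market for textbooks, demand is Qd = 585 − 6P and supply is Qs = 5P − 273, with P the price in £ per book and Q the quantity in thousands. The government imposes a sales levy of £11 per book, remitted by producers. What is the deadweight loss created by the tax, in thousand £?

Deadweight loss = £165 thousand.

Without the tax, 585 − 6P = 5P − 273 gives 11P = 858, so P* = £78 and Q* = 117.
With the tax collected from producers, supply shifts: Qs = 5(P − 11) − 273.
New equilibrium: consumers pay £83, producers receive £72, Q = 87. (Wedge: Pb − Ps = 11.)
Quantity falls by |ΔQ| = |117 − 87| = 30.
DWL = ½ · t · |ΔQ| = ½ · 11 · 30 = £165.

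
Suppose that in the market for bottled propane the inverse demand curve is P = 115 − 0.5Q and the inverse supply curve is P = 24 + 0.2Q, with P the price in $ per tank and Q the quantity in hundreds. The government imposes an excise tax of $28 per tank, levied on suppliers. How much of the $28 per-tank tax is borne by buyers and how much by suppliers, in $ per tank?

Buyers bear $20 per tank; suppliers bear $8 per tank.

Rewrite in direct form: Qd = 230 − 2P and Qs = 5P − 120.
Without the tax, 230 − 2P = 5P − 120 gives 7P = 350, so P* = $50 and Q* = 130.
With the tax collected from suppliers, supply shifts: Qs = 5(P − 28) − 120.
New equilibrium: buyers pay $70, suppliers receive $42, Q = 90. (Wedge: Pb − Ps = 28.)
Burden on buyers: $20; on suppliers: $8. (They sum to $28.)
The less price-elastic side of the market bears the larger share of a per-unit tax.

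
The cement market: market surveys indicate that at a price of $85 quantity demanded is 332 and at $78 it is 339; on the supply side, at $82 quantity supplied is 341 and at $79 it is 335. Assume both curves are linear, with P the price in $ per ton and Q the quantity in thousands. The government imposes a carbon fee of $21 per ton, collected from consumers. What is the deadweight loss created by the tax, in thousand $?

Demand slope: (339 − 332)/(78 − 85) = -1, so Qd = 417 − P.
Supply slope: (335 − 341)/(79 − 82) = 2, so Qs = 2P + 177.
Without the tax, 417 − P = 2P + 177 gives 3P = 240, so P* = $80 and Q* = 337.
With the tax collected from consumers, demand (in seller-price terms) shifts: Qd = 417 − (P + 21).
Solving gives Q = 323 with consumers paying $94 and producers receiving $73 (the $21 wedge).
Quantity falls by |ΔQ| = |337 − 323| = 14.
DWL = ½ · t · |ΔQ| = ½ · 21 · 14 = $147.

Deadweight loss = $147 thousand.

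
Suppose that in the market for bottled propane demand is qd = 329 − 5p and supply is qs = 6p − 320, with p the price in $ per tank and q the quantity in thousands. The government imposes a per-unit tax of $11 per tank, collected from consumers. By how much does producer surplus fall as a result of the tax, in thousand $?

Producer surplus falls by $95 thousand.

Without the tax, 329 − 5p = 6p − 320 gives 11p = 649, so p* = $59 and q* = 34.
With the tax collected from consumers, demand (in seller-price terms) shifts: qd = 329 − 5(p + 11).
New equilibrium: consumers pay $65, suppliers receive $54, q = 4. (Wedge: pb − ps = 11.)
ΔPS is the trapezoid between Q = 4 and Q = 34 of height $5: ½ · (34 + 4) · 5 = $95.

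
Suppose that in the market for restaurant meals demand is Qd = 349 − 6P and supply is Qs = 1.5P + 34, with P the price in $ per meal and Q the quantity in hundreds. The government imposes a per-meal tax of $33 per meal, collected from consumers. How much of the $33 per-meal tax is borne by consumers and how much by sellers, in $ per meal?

Consumers bear $6.6 per meal; sellers bear $26.4 per meal.

Without the tax, 349 − 6P = 1.5P + 34 gives 7.5P = 315, so P* = $42 and Q* = 97.
With the tax collected from consumers, demand (in seller-price terms) shifts: Qd = 349 − 6(P + 33).
New equilibrium: consumers pay $48.6, sellers receive $15.6, Q = 57.4. (Wedge: Pb − Ps = 33.)
Burden on consumers: $6.6; on sellers: $26.4. (They sum to $33.)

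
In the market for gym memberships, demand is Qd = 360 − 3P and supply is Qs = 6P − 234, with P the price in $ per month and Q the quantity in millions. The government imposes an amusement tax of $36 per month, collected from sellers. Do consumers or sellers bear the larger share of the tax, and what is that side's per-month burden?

Consumers bear the larger share: $24 per month.

Before the tax: set 360 − 3P = 6P − 234 → P* = $66, Q* = 162.
With the tax collected from sellers, supply shifts: Qs = 6(P − 36) − 234.
New equilibrium: consumers pay $90, sellers receive $54, Q = 90. (Wedge: Pb − Ps = 36.)
Per-month burden: consumers $24, sellers $12.
Consumers take the larger share because demand is less price-elastic here (demand slope 3 vs supply slope 6).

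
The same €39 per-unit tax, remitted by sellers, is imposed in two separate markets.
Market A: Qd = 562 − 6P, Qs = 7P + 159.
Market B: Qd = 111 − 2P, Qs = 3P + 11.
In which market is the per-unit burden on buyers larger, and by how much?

Market A: pre-tax P* = €31, Q* = 376; post-tax Q = 250; per-unit burden on buyers = €21.
Market B: pre-tax P* = €20, Q* = 71; post-tax Q = 24.2; per-unit burden on buyers = €23.4.
Difference: €21 vs €23.4 → market B is larger by €2.4.

Market B, by €2.4.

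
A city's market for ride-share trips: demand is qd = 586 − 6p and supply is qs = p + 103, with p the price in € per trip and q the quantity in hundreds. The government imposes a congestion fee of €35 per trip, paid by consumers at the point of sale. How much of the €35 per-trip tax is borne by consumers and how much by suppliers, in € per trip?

Consumers bear €5 per trip; suppliers bear €30 per trip.

Without the tax, 586 − 6p = p + 103 gives 7p = 483, so p* = €69 and q* = 172.
With the tax collected from consumers, demand (in seller-price terms) shifts: qd = 586 − 6(p + 35).
New equilibrium: consumers pay €74, suppliers receive €39, q = 142. (Wedge: pb − ps = 35.)
Burden on consumers: €5; on suppliers: €30. (They sum to €35.)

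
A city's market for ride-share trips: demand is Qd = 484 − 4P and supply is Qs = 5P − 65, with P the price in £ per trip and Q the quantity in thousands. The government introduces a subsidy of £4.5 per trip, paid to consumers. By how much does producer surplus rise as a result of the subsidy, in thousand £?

Without the subsidy, 484 − 4P = 5P − 65 gives 9P = 549, so P* = £61 and Q* = 240.
With a per-unit subsidy paid to consumers, each effectively pays P − 4.5, so demand becomes Qd = 484 − 4(P − 4.5).
New equilibrium: consumers pay £58.5, suppliers receive £63, Q = 250. (Wedge: Pb − Ps = −4.5.)
ΔPS is the trapezoid between Q = 250 and Q = 240 of height £2: ½ · (240 + 250) · 2 = £490.

Producer surplus rises by £490 thousand.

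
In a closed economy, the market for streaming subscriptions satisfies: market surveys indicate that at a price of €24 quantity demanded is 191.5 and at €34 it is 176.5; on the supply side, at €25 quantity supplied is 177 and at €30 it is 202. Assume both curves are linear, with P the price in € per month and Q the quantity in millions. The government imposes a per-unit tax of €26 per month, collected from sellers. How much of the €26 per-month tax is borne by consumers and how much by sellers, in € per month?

Demand slope: (176.5 − 191.5)/(34 − 24) = -1.5, so Qd = 227.5 − 1.5P.
Supply slope: (202 − 177)/(30 − 25) = 5, so Qs = 5P + 52.
Without the tax, 227.5 − 1.5P = 5P + 52 gives 6.5P = 175.5, so P* = €27 and Q* = 187.
With the tax collected from sellers, supply shifts: Qs = 5(P − 26) + 52.
New equilibrium: consumers pay €47, sellers receive €21, Q = 157. (Wedge: Pb − Ps = 26.)
Burden on consumers: €20; on sellers: €6. (They sum to €26.)

Consumers bear €20 per month; sellers bear €6 per month.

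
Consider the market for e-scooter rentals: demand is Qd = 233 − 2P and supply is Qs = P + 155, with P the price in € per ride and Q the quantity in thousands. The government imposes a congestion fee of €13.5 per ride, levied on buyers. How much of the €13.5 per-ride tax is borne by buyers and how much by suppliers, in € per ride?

Without the tax, 233 − 2P = P + 155 gives 3P = 78, so P* = €26 and Q* = 181.
With the tax collected from buyers, demand (in seller-price terms) shifts: Qd = 233 − 2(P + 13.5).
New equilibrium: buyers pay €30.5, suppliers receive €17, Q = 172. (Wedge: Pb − Ps = 13.5.)
Burden on buyers: €4.5; on suppliers: €9. (They sum to €13.5.)

Buyers bear €4.5 per ride; suppliers bear €9 per ride.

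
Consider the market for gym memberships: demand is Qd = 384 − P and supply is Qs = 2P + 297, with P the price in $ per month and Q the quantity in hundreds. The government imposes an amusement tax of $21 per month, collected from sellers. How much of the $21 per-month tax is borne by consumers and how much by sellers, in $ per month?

Before the tax: set 384 − P = 2P + 297 → P* = $29, Q* = 355.
With the tax collected from sellers, supply shifts: Qs = 2(P − 21) + 297.
New equilibrium: consumers pay $43, sellers receive $22, Q = 341. (Wedge: Pb − Ps = 21.)
Burden on consumers: $14; on sellers: $7. (They sum to $21.)
The less price-elastic side of the market bears the larger share of a per-unit tax.

Consumers bear $14 per month; sellers bear $7 per month.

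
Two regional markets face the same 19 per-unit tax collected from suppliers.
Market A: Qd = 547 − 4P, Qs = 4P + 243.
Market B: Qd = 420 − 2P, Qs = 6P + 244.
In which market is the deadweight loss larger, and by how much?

Market A, by 90.25.

Market A: pre-tax P* = 38, Q* = 395; post-tax Q = 357; deadweight loss = 361.
Market B: pre-tax P* = 22, Q* = 376; post-tax Q = 347.5; deadweight loss = 270.75.
Difference: 361 vs 270.75 → market A is larger by 90.25.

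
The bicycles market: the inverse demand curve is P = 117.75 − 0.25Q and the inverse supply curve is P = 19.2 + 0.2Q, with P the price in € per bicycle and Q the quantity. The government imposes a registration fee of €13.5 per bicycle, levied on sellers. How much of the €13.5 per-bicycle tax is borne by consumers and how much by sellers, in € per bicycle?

Consumers bear €7.5 per bicycle; sellers bear €6 per bicycle.

Inverting to Q(P) form: Qd = 471 − 4P; Qs = 5P − 96.
Without the tax, 471 − 4P = 5P − 96 gives 9P = 567, so P* = €63 and Q* = 219.
With the tax collected from sellers, supply shifts: Qs = 5(P − 13.5) − 96.
New equilibrium: consumers pay €70.5, sellers receive €57, Q = 189. (Wedge: Pb − Ps = 13.5.)
Burden on consumers: €7.5; on sellers: €6. (They sum to €13.5.)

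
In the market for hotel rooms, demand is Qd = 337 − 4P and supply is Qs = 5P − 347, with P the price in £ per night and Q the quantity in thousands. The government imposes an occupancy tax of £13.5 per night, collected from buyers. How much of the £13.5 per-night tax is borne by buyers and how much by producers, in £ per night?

Buyers bear £7.5 per night; producers bear £6 per night.

Without the tax, 337 − 4P = 5P − 347 gives 9P = 684, so P* = £76 and Q* = 33.
With the tax collected from buyers, demand (in seller-price terms) shifts: Qd = 337 − 4(P + 13.5).
New equilibrium: buyers pay £83.5, producers receive £70, Q = 3. (Wedge: Pb − Ps = 13.5.)
Burden on buyers: £7.5; on producers: £6. (They sum to £13.5.)
The less price-elastic side of the market bears the larger share of a per-unit tax.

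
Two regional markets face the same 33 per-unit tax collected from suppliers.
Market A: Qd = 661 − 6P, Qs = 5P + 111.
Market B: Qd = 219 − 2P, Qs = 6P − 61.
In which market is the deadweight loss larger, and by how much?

Market A, by 668.25.

Market A: pre-tax P* = 50, Q* = 361; post-tax Q = 271; deadweight loss = 1485.
Market B: pre-tax P* = 35, Q* = 149; post-tax Q = 99.5; deadweight loss = 816.75.
Difference: 1485 vs 816.75 → market A is larger by 668.25.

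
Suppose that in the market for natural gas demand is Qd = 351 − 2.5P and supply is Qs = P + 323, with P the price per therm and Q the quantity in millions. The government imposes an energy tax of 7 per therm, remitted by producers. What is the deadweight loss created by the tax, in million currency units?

Before the tax: set 351 − 2.5P = P + 323 → P* = 8, Q* = 331.
With the tax collected from producers, supply shifts: Qs = (P − 7) + 323.
New equilibrium: buyers pay 10, producers receive 3, Q = 326. (Wedge: Pb − Ps = 7.)
Quantity falls by |ΔQ| = |331 − 326| = 5.
DWL = ½ · t · |ΔQ| = ½ · 7 · 5 = 17.5.

Deadweight loss = 17.5 million.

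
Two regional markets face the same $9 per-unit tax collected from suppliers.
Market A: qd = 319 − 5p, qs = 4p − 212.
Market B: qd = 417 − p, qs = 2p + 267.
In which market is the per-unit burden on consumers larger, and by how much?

Market B, by $2.

Market A: pre-tax p* = $59, q* = 24; post-tax q = 4; per-unit burden on consumers = $4.
Market B: pre-tax p* = $50, q* = 367; post-tax q = 361; per-unit burden on consumers = $6.
Difference: $4 vs $6 → market B is larger by $2.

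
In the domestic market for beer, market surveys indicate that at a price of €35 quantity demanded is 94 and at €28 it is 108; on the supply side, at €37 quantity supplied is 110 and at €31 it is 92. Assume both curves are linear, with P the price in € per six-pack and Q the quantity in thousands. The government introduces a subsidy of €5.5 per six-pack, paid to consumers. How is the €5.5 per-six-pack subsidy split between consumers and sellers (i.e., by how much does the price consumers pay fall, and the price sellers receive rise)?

Demand slope: (108 − 94)/(28 − 35) = -2, so Qd = 164 − 2P.
Supply slope: (92 − 110)/(31 − 37) = 3, so Qs = 3P − 1.
Without the subsidy, 164 − 2P = 3P − 1 gives 5P = 165, so P* = €33 and Q* = 98.
With a per-unit subsidy paid to consumers, each effectively pays P − 5.5, so demand becomes Qd = 164 − 2(P − 5.5).
New equilibrium: consumers pay €29.7, sellers receive €35.2, Q = 104.6. (Wedge: Pb − Ps = −5.5.)
Gain to consumers: €3.3; to sellers: €2.2. (They sum to €5.5.)

Consumers gain €3.3 per six-pack; sellers gain €2.2 per six-pack.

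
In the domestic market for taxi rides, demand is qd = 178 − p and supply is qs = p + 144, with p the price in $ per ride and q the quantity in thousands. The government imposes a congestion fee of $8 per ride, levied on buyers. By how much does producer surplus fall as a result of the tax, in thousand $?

Without the tax, 178 − p = p + 144 gives 2p = 34, so p* = $17 and q* = 161.
With the tax collected from buyers, demand (in seller-price terms) shifts: qd = 178 − (p + 8).
New equilibrium: buyers pay $21, suppliers receive $13, q = 157. (Wedge: pb − ps = 8.)
ΔPS is the trapezoid between Q = 157 and Q = 161 of height $4: ½ · (161 + 157) · 4 = $636.

Producer surplus falls by $636 thousand.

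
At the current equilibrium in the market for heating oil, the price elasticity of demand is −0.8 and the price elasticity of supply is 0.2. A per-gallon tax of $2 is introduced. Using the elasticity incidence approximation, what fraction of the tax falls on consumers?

Incidence ratio: consumers' share ≈ εs / (εs + |εd|) = 0.2 / (0.2 + 0.8) = 0.2.
Supply is the less elastic side, so consumers bear the smaller share.

Consumers' share ≈ 0.2.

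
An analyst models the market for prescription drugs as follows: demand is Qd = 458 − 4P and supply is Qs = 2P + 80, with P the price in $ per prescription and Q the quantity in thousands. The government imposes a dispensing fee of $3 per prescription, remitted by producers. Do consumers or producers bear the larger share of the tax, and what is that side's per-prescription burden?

Before the tax: set 458 − 4P = 2P + 80 → P* = $63, Q* = 206.
With the tax collected from producers, supply shifts: Qs = 2(P − 3) + 80.
Solving gives Q = 202 with consumers paying $64 and producers receiving $61 (the $3 wedge).
Per-prescription burden: consumers $1, producers $2.
Producers take the larger share because supply is less price-elastic here (demand slope 4 vs supply slope 2).

Producers bear the larger share: $2 per prescription.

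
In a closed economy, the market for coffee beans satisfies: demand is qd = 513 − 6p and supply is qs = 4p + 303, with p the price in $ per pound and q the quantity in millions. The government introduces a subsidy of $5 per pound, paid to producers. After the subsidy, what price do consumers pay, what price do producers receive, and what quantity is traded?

Before the subsidy: set 513 − 6p = 4p + 303 → p* = $21, q* = 387.
With a per-unit subsidy paid to producers, each receives p + 5 per unit sold, so supply becomes qs = 4(p + 5) + 303.
New equilibrium: consumers pay $19, producers receive $24, q = 399. (Wedge: pb − ps = −5.)

Consumers pay $19; producers receive $24; quantity = 399.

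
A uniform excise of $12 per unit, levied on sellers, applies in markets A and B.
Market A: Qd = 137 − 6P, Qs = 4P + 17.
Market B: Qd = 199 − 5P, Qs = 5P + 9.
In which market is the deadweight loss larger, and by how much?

Market A: pre-tax P* = $12, Q* = 65; post-tax Q = 36.2; deadweight loss = $172.8.
Market B: pre-tax P* = $19, Q* = 104; post-tax Q = 74; deadweight loss = $180.
Difference: $172.8 vs $180 → market B is larger by $7.2.

Market B, by $7.2.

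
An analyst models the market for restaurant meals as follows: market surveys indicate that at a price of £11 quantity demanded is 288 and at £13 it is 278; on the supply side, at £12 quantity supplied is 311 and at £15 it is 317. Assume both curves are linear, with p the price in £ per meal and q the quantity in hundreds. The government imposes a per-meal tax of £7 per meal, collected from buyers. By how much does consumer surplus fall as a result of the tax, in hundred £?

Demand slope: (278 − 288)/(13 − 11) = -5, so qd = 343 − 5p.
Supply slope: (317 − 311)/(15 − 12) = 2, so qs = 2p + 287.
Without the tax, 343 − 5p = 2p + 287 gives 7p = 56, so p* = £8 and q* = 303.
With the tax collected from buyers, demand (in seller-price terms) shifts: qd = 343 − 5(p + 7).
Solving gives q = 293 with buyers paying £10 and sellers receiving £3 (the £7 wedge).
ΔCS is the trapezoid between Q = 293 and Q = 303 of height £2: ½ · (303 + 293) · 2 = £596.

Consumer surplus falls by £596 hundred.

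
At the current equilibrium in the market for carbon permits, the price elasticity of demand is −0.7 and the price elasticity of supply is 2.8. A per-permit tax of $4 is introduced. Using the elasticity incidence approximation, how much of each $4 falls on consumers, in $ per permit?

Consumers bear ≈ $3.2 per permit.

Incidence ratio: consumers' share ≈ εs / (εs + |εd|) = 2.8 / (2.8 + 0.7) = 0.8.
So consumers bear ≈ 0.8 × $4 = $3.2; suppliers bear $0.8.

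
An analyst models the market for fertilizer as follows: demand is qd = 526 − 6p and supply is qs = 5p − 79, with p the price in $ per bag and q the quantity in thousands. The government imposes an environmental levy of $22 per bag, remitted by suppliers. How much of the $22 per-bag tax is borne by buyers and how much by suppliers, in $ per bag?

Before the tax: set 526 − 6p = 5p − 79 → p* = $55, q* = 196.
With the tax collected from suppliers, supply shifts: qs = 5(p − 22) − 79.
New equilibrium: buyers pay $65, suppliers receive $43, q = 136. (Wedge: pb − ps = 22.)
Burden on buyers: $10; on suppliers: $12. (They sum to $22.)

Buyers bear $10 per bag; suppliers bear $12 per bag.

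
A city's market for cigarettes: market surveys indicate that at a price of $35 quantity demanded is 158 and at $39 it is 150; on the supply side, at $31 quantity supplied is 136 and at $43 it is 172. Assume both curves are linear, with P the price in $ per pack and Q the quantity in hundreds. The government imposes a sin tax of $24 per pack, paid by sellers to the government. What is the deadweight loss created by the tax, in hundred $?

Demand slope: (150 − 158)/(39 − 35) = -2, so Qd = 228 − 2P.
Supply slope: (172 − 136)/(43 − 31) = 3, so Qs = 3P + 43.
Without the tax, 228 − 2P = 3P + 43 gives 5P = 185, so P* = $37 and Q* = 154.
With the tax collected from sellers, supply shifts: Qs = 3(P − 24) + 43.
New equilibrium: buyers pay $51.4, sellers receive $27.4, Q = 125.2. (Wedge: Pb − Ps = 24.)
Quantity falls by |ΔQ| = |154 − 125.2| = 28.8.
DWL = ½ · t · |ΔQ| = ½ · 24 · 28.8 = $345.6.

Deadweight loss = $345.6 hundred.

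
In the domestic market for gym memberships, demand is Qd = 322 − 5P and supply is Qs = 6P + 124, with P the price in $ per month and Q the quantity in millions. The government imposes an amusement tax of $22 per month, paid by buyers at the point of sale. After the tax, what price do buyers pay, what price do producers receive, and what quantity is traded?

Buyers pay $30; producers receive $8; quantity = 172.

Before the tax: set 322 − 5P = 6P + 124 → P* = $18, Q* = 232.
With the tax collected from buyers, demand (in seller-price terms) shifts: Qd = 322 − 5(P + 22).
Solving gives Q = 172 with buyers paying $30 and producers receiving $8 (the $22 wedge).
The less price-elastic side of the market bears the larger share of a per-unit tax.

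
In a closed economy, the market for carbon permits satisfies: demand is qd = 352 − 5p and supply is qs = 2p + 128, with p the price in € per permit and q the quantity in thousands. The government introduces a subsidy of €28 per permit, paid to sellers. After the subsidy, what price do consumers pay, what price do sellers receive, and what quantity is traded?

Consumers pay €24; sellers receive €52; quantity = 232.

Without the subsidy, 352 − 5p = 2p + 128 gives 7p = 224, so p* = €32 and q* = 192.
With a per-unit subsidy paid to sellers, each receives p + 28 per unit sold, so supply becomes qs = 2(p + 28) + 128.
Solving gives q = 232 with consumers paying €24 and sellers receiving €52 (the €28 wedge).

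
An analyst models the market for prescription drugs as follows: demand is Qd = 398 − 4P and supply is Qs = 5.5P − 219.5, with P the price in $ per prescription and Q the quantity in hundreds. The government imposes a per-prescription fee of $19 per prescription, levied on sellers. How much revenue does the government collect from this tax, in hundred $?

Tax revenue = $1786 hundred.

Without the tax, 398 − 4P = 5.5P − 219.5 gives 9.5P = 617.5, so P* = $65 and Q* = 138.
With the tax collected from sellers, supply shifts: Qs = 5.5(P − 19) − 219.5.
Solving gives Q = 94 with buyers paying $76 and sellers receiving $57 (the $19 wedge).
Revenue = t · Q = 19 · 94 = $1786.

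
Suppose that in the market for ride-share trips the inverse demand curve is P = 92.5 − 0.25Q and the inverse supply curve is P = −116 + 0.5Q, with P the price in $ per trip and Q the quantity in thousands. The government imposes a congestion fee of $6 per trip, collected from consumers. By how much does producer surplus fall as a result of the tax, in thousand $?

Producer surplus falls by $1096 thousand.

Inverting to Q(P) form: Qd = 370 − 4P; Qs = 2P + 232.
Before the tax: set 370 − 4P = 2P + 232 → P* = $23, Q* = 278.
With the tax collected from consumers, demand (in seller-price terms) shifts: Qd = 370 − 4(P + 6).
New equilibrium: consumers pay $25, sellers receive $19, Q = 270. (Wedge: Pb − Ps = 6.)
ΔPS is the trapezoid between Q = 270 and Q = 278 of height $4: ½ · (278 + 270) · 4 = $1096.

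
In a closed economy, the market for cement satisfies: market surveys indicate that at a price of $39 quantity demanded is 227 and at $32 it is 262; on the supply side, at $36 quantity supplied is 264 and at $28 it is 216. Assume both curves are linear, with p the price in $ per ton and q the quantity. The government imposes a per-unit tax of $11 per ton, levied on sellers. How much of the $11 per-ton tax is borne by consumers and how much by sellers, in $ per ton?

Consumers bear $6 per ton; sellers bear $5 per ton.

Demand slope: (262 − 227)/(32 − 39) = -5, so qd = 422 − 5p.
Supply slope: (216 − 264)/(28 − 36) = 6, so qs = 6p + 48.
Before the tax: set 422 − 5p = 6p + 48 → p* = $34, q* = 252.
With the tax collected from sellers, supply shifts: qs = 6(p − 11) + 48.
Solving gives q = 222 with consumers paying $40 and sellers receiving $29 (the $11 wedge).
Burden on consumers: $6; on sellers: $5. (They sum to $11.)
The less price-elastic side of the market bears the larger share of a per-unit tax.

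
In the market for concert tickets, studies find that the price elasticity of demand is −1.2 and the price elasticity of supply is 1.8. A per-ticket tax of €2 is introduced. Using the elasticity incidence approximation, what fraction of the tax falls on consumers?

Incidence ratio: consumers' share ≈ εs / (εs + |εd|) = 1.8 / (1.8 + 1.2) = 0.6.
Supply is the more elastic side, so consumers bear the larger share.

Consumers' share ≈ 0.6.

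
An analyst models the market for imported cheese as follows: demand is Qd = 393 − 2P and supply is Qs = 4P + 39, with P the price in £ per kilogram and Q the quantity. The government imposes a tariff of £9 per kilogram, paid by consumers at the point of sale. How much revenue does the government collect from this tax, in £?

Tax revenue = £2367.

Without the tax, 393 − 2P = 4P + 39 gives 6P = 354, so P* = £59 and Q* = 275.
With the tax collected from consumers, demand (in seller-price terms) shifts: Qd = 393 − 2(P + 9).
New equilibrium: consumers pay £65, sellers receive £56, Q = 263. (Wedge: Pb − Ps = 9.)
Revenue = t · Q = 9 · 263 = £2367.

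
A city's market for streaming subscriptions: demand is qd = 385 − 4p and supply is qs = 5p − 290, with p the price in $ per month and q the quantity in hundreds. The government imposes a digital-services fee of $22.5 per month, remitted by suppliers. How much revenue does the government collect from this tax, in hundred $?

Tax revenue = $787.5 hundred.

Without the tax, 385 − 4p = 5p − 290 gives 9p = 675, so p* = $75 and q* = 85.
With the tax collected from suppliers, supply shifts: qs = 5(p − 22.5) − 290.
Solving gives q = 35 with buyers paying $87.5 and suppliers receiving $65 (the $22.5 wedge).
Revenue = t · Q = 22.5 · 35 = $787.5.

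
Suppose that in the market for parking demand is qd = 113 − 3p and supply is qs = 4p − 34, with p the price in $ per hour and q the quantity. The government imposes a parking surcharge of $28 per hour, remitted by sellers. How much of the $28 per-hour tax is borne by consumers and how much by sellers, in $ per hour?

Before the tax: set 113 − 3p = 4p − 34 → p* = $21, q* = 50.
With the tax collected from sellers, supply shifts: qs = 4(p − 28) − 34.
New equilibrium: consumers pay $37, sellers receive $9, q = 2. (Wedge: pb − ps = 28.)
Burden on consumers: $16; on sellers: $12. (They sum to $28.)

Consumers bear $16 per hour; sellers bear $12 per hour.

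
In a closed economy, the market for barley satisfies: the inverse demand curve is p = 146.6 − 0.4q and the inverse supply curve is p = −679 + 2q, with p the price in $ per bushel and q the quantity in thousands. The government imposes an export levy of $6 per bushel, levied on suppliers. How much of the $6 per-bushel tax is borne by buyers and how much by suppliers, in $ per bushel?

Buyers bear $1 per bushel; suppliers bear $5 per bushel.

Rewrite in direct form: qd = 366.5 − 2.5p and qs = 0.5p + 339.5.
Before the tax: set 366.5 − 2.5p = 0.5p + 339.5 → p* = $9, q* = 344.
With the tax collected from suppliers, supply shifts: qs = 0.5(p − 6) + 339.5.
Solving gives q = 341.5 with buyers paying $10 and suppliers receiving $4 (the $6 wedge).
Burden on buyers: $1; on suppliers: $5. (They sum to $6.)
The less price-elastic side of the market bears the larger share of a per-unit tax.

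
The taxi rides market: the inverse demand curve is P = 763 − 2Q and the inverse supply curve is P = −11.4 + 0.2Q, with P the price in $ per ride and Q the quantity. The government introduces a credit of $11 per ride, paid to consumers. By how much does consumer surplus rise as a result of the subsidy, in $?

Inverting to Q(P) form: Qd = 381.5 − 0.5P; Qs = 5P + 57.
Without the subsidy, 381.5 − 0.5P = 5P + 57 gives 5.5P = 324.5, so P* = $59 and Q* = 352.
With a per-unit subsidy paid to consumers, each effectively pays P − 11, so demand becomes Qd = 381.5 − 0.5(P − 11).
Solving gives Q = 357 with consumers paying $49 and producers receiving $60 (the $11 wedge).
ΔCS is the trapezoid between Q = 357 and Q = 352 of height $10: ½ · (352 + 357) · 10 = $3545.

Consumer surplus rises by $3545.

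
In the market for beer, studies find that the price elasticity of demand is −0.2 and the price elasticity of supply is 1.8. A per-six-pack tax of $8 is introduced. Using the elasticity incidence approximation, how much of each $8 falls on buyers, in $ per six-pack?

Incidence ratio: buyers' share ≈ εs / (εs + |εd|) = 1.8 / (1.8 + 0.2) = 0.9.
So buyers bear ≈ 0.9 × $8 = $7.2; sellers bear $0.8.

Buyers bear ≈ $7.2 per six-pack.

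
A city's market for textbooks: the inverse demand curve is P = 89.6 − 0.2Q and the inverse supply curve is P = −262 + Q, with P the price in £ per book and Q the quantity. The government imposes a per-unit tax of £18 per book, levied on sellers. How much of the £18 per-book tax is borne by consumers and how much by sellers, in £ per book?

Consumers bear £3 per book; sellers bear £15 per book.

Inverting to Q(P) form: Qd = 448 − 5P; Qs = P + 262.
Before the tax: set 448 − 5P = P + 262 → P* = £31, Q* = 293.
With the tax collected from sellers, supply shifts: Qs = (P − 18) + 262.
Solving gives Q = 278 with consumers paying £34 and sellers receiving £16 (the £18 wedge).
Burden on consumers: £3; on sellers: £15. (They sum to £18.)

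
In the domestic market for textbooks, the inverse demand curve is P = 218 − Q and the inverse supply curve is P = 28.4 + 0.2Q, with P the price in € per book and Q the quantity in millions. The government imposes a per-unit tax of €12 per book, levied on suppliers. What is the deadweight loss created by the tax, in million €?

Deadweight loss = €60 million.

Rewrite in direct form: Qd = 218 − P and Qs = 5P − 142.
Without the tax, 218 − P = 5P − 142 gives 6P = 360, so P* = €60 and Q* = 158.
With the tax collected from suppliers, supply shifts: Qs = 5(P − 12) − 142.
New equilibrium: buyers pay €70, suppliers receive €58, Q = 148. (Wedge: Pb − Ps = 12.)
Quantity falls by |ΔQ| = |158 − 148| = 10.
DWL = ½ · t · |ΔQ| = ½ · 12 · 10 = €60.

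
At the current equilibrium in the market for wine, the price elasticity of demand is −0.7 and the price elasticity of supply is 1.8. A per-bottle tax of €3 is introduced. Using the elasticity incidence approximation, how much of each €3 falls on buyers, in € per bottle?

Buyers bear ≈ €2.16 per bottle.

Incidence ratio: buyers' share ≈ εs / (εs + |εd|) = 1.8 / (1.8 + 0.7) = 0.72.
So buyers bear ≈ 0.72 × €3 = €2.16; producers bear €0.84.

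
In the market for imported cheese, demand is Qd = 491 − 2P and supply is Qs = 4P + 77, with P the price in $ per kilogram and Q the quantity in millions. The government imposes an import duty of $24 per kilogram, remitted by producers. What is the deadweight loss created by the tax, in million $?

Deadweight loss = $384 million.

Without the tax, 491 − 2P = 4P + 77 gives 6P = 414, so P* = $69 and Q* = 353.
With the tax collected from producers, supply shifts: Qs = 4(P − 24) + 77.
Solving gives Q = 321 with consumers paying $85 and producers receiving $61 (the $24 wedge).
Quantity falls by |ΔQ| = |353 − 321| = 32.
DWL = ½ · t · |ΔQ| = ½ · 24 · 32 = $384.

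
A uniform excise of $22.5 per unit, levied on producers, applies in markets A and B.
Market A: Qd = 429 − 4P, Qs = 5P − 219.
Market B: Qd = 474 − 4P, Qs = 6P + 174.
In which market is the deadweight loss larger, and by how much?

Market A: pre-tax P* = $72, Q* = 141; post-tax Q = 91; deadweight loss = $562.5.
Market B: pre-tax P* = $30, Q* = 354; post-tax Q = 300; deadweight loss = $607.5.
Difference: $562.5 vs $607.5 → market B is larger by $45.

Market B, by $45.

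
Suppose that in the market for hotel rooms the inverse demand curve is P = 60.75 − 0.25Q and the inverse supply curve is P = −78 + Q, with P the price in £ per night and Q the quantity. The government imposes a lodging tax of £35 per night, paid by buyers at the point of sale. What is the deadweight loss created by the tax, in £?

Rewrite in direct form: Qd = 243 − 4P and Qs = P + 78.
Without the tax, 243 − 4P = P + 78 gives 5P = 165, so P* = £33 and Q* = 111.
With the tax collected from buyers, demand (in seller-price terms) shifts: Qd = 243 − 4(P + 35).
Solving gives Q = 83 with buyers paying £40 and suppliers receiving £5 (the £35 wedge).
Quantity falls by |ΔQ| = |111 − 83| = 28.
DWL = ½ · t · |ΔQ| = ½ · 35 · 28 = £490.

Deadweight loss = £490.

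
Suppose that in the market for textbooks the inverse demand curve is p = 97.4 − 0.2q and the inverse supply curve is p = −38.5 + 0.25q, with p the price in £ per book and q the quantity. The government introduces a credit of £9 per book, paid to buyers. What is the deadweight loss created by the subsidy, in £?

Rewrite in direct form: qd = 487 − 5p and qs = 4p + 154.
Without the subsidy, 487 − 5p = 4p + 154 gives 9p = 333, so p* = £37 and q* = 302.
With a per-unit subsidy paid to buyers, each effectively pays p − 9, so demand becomes qd = 487 − 5(p − 9).
New equilibrium: buyers pay £33, producers receive £42, q = 322. (Wedge: pb − ps = −9.)
Quantity rises by |ΔQ| = |302 − 322| = 20.
DWL = ½ · t · |ΔQ| = ½ · 9 · 20 = £90.

Deadweight loss = £90.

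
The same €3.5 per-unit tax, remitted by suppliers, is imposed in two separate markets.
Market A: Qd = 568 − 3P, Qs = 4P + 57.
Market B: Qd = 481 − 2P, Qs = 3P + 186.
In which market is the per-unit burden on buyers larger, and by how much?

Market A: pre-tax P* = €73, Q* = 349; post-tax Q = 343; per-unit burden on buyers = €2.
Market B: pre-tax P* = €59, Q* = 363; post-tax Q = 358.8; per-unit burden on buyers = €2.1.
Difference: €2 vs €2.1 → market B is larger by €0.1.

Market B, by €0.1.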